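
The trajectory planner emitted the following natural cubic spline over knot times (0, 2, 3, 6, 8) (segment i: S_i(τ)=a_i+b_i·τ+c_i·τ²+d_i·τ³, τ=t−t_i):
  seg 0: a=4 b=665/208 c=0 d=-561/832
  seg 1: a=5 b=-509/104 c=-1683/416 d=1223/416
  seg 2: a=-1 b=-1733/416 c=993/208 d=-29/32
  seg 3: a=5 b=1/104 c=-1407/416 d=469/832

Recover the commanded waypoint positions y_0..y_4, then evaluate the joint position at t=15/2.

y_0=4 y_1=5 y_2=-1 y_3=5 y_4=-4
S(15/2) = -4613/6656

y_0 = S_0(0) = a_0 = 4
y_1 = S_1(0) = a_1 = 5
y_2 = S_2(0) = a_2 = -1
y_3 = S_3(0) = a_3 = 5
y_4 = S_3(2) = -4
t_q=15/2 is in segment 3 (τ=3/2); S_3(τ)=-4613/6656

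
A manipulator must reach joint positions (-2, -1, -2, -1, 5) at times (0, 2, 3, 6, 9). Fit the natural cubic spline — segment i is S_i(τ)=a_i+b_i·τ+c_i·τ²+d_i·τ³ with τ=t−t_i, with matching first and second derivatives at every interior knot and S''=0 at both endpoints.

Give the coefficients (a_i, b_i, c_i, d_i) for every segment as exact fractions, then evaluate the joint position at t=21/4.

  seg 0: a=-2 b=269/255 c=0 d=-283/2040
  seg 1: a=-1 b=-311/510 c=-283/340 d=451/1020
  seg 2: a=-2 b=-967/1020 c=42/85 d=-41/1836
  seg 3: a=-1 b=721/510 c=299/1020 d=-299/9180
S(21/4) = -41039/21760

Δ: Δ0=1/2, Δ1=-1, Δ2=1/3, Δ3=2
row 1: diag=6, rhs=-9; c'=1/6, d'=-3/2
row 2: denom=8−1·1/6=47/6; d'=(8−1·-3/2)/(47/6)=57/47
row 3: denom=12−3·18/47=510/47; d'=(10−3·57/47)/(510/47)=299/510
back: M3=299/510
back: M2=57/47−18/47·299/510=84/85
back: M1=-3/2−1/6·84/85=-283/170
M: M0=0, M1=-283/170, M2=84/85, M3=299/510, M4=0
seg 0: a=-2, c=M0/2=0, d=(M1−M0)/(6·2)=-283/2040, b=Δ0−h0·(2M0+M1)/6=269/255
seg 1: a=-1, c=M1/2=-283/340, d=(M2−M1)/(6·1)=451/1020, b=Δ1−h1·(2M1+M2)/6=-311/510
seg 2: a=-2, c=M2/2=42/85, d=(M3−M2)/(6·3)=-41/1836, b=Δ2−h2·(2M2+M3)/6=-967/1020
seg 3: a=-1, c=M3/2=299/1020, d=(M4−M3)/(6·3)=-299/9180, b=Δ3−h3·(2M3+M4)/6=721/510
t_q=21/4 → seg 2, τ=9/4; S=-2+-967/1020·τ+42/85·τ²+-41/1836·τ³=-41039/21760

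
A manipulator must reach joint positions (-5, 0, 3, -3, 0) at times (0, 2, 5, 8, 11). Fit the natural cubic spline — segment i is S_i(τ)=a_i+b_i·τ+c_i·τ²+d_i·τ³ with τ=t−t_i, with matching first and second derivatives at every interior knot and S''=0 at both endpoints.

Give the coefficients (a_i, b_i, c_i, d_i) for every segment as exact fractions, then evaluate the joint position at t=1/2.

  seg 0: a=-5 b=60/23 c=0 d=-5/184
  seg 1: a=0 b=105/46 c=-15/92 d=-73/828
  seg 2: a=3 b=-99/92 c=-22/23 d=179/828
  seg 3: a=-3 b=-45/46 c=91/92 d=-91/828
S(1/2) = -5445/1472

Δ: Δ0=5/2, Δ1=1, Δ2=-2, Δ3=1
row 1: diag=10, rhs=-9; c'=3/10, d'=-9/10
row 2: denom=12−3·3/10=111/10; d'=(-18−3·-9/10)/(111/10)=-51/37
row 3: denom=12−3·10/37=414/37; d'=(18−3·-51/37)/(414/37)=91/46
back: M3=91/46
back: M2=-51/37−10/37·91/46=-44/23
back: M1=-9/10−3/10·-44/23=-15/46
M: M0=0, M1=-15/46, M2=-44/23, M3=91/46, M4=0
seg 0: a=-5, c=M0/2=0, d=(M1−M0)/(6·2)=-5/184, b=Δ0−h0·(2M0+M1)/6=60/23
seg 1: a=0, c=M1/2=-15/92, d=(M2−M1)/(6·3)=-73/828, b=Δ1−h1·(2M1+M2)/6=105/46
seg 2: a=3, c=M2/2=-22/23, d=(M3−M2)/(6·3)=179/828, b=Δ2−h2·(2M2+M3)/6=-99/92
seg 3: a=-3, c=M3/2=91/92, d=(M4−M3)/(6·3)=-91/828, b=Δ3−h3·(2M3+M4)/6=-45/46
t_q=1/2 → seg 0, τ=1/2; S=-5+60/23·τ+0·τ²+-5/184·τ³=-5445/1472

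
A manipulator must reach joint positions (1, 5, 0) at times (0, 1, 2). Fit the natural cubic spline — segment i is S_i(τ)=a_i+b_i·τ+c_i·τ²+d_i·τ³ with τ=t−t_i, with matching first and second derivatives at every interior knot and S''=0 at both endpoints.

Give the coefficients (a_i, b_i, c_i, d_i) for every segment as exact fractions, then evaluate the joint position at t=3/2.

  seg 0: a=1 b=25/4 c=0 d=-9/4
  seg 1: a=5 b=-1/2 c=-27/4 d=9/4
S(3/2) = 107/32

Δ: Δ0=4, Δ1=-5
row 1: diag=4, rhs=-54; c'=1/4, d'=-27/2
back: M1=-27/2
M: M0=0, M1=-27/2, M2=0
seg 0: a=1, c=M0/2=0, d=(M1−M0)/(6·1)=-9/4, b=Δ0−h0·(2M0+M1)/6=25/4
seg 1: a=5, c=M1/2=-27/4, d=(M2−M1)/(6·1)=9/4, b=Δ1−h1·(2M1+M2)/6=-1/2
t_q=3/2 → seg 1, τ=1/2; S=5+-1/2·τ+-27/4·τ²+9/4·τ³=107/32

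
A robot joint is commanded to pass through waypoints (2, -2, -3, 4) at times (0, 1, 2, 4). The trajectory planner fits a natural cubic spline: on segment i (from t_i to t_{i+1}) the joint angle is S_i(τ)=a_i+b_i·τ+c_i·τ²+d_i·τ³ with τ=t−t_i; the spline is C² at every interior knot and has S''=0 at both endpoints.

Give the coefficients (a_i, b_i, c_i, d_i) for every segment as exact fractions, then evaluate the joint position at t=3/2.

Δ: Δ0=-4, Δ1=-1, Δ2=7/2
row 1: diag=4, rhs=18; c'=1/4, d'=9/2
row 2: denom=6−1·1/4=23/4; d'=(27−1·9/2)/(23/4)=90/23
back: M2=90/23
back: M1=9/2−1/4·90/23=81/23
M: M0=0, M1=81/23, M2=90/23, M3=0
seg 0: a=2, c=M0/2=0, d=(M1−M0)/(6·1)=27/46, b=Δ0−h0·(2M0+M1)/6=-211/46
seg 1: a=-2, c=M1/2=81/46, d=(M2−M1)/(6·1)=3/46, b=Δ1−h1·(2M1+M2)/6=-65/23
seg 2: a=-3, c=M2/2=45/23, d=(M3−M2)/(6·2)=-15/46, b=Δ2−h2·(2M2+M3)/6=41/46
t_q=3/2 → seg 1, τ=1/2; S=-2+-65/23·τ+81/46·τ²+3/46·τ³=-1091/368

  seg 0: a=2 b=-211/46 c=0 d=27/46
  seg 1: a=-2 b=-65/23 c=81/46 d=3/46
  seg 2: a=-3 b=41/46 c=45/23 d=-15/46
S(3/2) = -1091/368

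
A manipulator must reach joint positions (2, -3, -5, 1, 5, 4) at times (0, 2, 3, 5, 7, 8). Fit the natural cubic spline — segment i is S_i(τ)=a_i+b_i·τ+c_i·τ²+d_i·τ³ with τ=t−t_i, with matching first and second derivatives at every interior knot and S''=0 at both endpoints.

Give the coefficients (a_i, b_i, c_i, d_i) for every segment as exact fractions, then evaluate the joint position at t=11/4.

  seg 0: a=2 b=-1645/698 c=0 d=-25/698
  seg 1: a=-3 b=-1945/698 c=-75/349 d=699/698
  seg 2: a=-5 b=-74/349 c=1947/698 d=-413/698
  seg 3: a=1 b=1342/349 c=-531/698 d=-113/1396
  seg 4: a=5 b=-59/349 c=-435/349 d=145/349
S(11/4) = -213903/44672

Δ: Δ0=-5/2, Δ1=-2, Δ2=3, Δ3=2, Δ4=-1
row 1: diag=6, rhs=3; c'=1/6, d'=1/2
row 2: denom=6−1·1/6=35/6; d'=(30−1·1/2)/(35/6)=177/35
row 3: denom=8−2·12/35=256/35; d'=(-6−2·177/35)/(256/35)=-141/64
row 4: denom=6−2·35/128=349/64; d'=(-18−2·-141/64)/(349/64)=-870/349
back: M4=-870/349
back: M3=-141/64−35/128·-870/349=-531/349
back: M2=177/35−12/35·-531/349=1947/349
back: M1=1/2−1/6·1947/349=-150/349
M: M0=0, M1=-150/349, M2=1947/349, M3=-531/349, M4=-870/349, M5=0
seg 0: a=2, c=M0/2=0, d=(M1−M0)/(6·2)=-25/698, b=Δ0−h0·(2M0+M1)/6=-1645/698
seg 1: a=-3, c=M1/2=-75/349, d=(M2−M1)/(6·1)=699/698, b=Δ1−h1·(2M1+M2)/6=-1945/698
seg 2: a=-5, c=M2/2=1947/698, d=(M3−M2)/(6·2)=-413/698, b=Δ2−h2·(2M2+M3)/6=-74/349
seg 3: a=1, c=M3/2=-531/698, d=(M4−M3)/(6·2)=-113/1396, b=Δ3−h3·(2M3+M4)/6=1342/349
seg 4: a=5, c=M4/2=-435/349, d=(M5−M4)/(6·1)=145/349, b=Δ4−h4·(2M4+M5)/6=-59/349
t_q=11/4 → seg 1, τ=3/4; S=-3+-1945/698·τ+-75/349·τ²+699/698·τ³=-213903/44672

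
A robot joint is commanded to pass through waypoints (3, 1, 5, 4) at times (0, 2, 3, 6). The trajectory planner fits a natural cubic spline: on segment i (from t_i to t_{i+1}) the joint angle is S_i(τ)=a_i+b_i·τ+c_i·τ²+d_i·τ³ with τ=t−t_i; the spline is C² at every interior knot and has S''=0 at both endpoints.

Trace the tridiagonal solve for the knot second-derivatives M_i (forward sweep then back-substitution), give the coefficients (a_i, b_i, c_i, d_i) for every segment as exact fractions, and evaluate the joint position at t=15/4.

  seg 0: a=3 b=-407/141 c=0 d=133/282
  seg 1: a=1 b=391/141 c=133/47 d=-226/141
  seg 2: a=5 b=511/141 c=-93/47 d=31/141
S(15/4) = 20147/3008

Δ: Δ0=-1, Δ1=4, Δ2=-1/3
row 1: diag=6, rhs=30; c'=1/6, d'=5
row 2: denom=8−1·1/6=47/6; d'=(-26−1·5)/(47/6)=-186/47
back: M2=-186/47
back: M1=5−1/6·-186/47=266/47
M: M0=0, M1=266/47, M2=-186/47, M3=0
seg 0: a=3, c=M0/2=0, d=(M1−M0)/(6·2)=133/282, b=Δ0−h0·(2M0+M1)/6=-407/141
seg 1: a=1, c=M1/2=133/47, d=(M2−M1)/(6·1)=-226/141, b=Δ1−h1·(2M1+M2)/6=391/141
seg 2: a=5, c=M2/2=-93/47, d=(M3−M2)/(6·3)=31/141, b=Δ2−h2·(2M2+M3)/6=511/141
t_q=15/4 → seg 2, τ=3/4; S=5+511/141·τ+-93/47·τ²+31/141·τ³=20147/3008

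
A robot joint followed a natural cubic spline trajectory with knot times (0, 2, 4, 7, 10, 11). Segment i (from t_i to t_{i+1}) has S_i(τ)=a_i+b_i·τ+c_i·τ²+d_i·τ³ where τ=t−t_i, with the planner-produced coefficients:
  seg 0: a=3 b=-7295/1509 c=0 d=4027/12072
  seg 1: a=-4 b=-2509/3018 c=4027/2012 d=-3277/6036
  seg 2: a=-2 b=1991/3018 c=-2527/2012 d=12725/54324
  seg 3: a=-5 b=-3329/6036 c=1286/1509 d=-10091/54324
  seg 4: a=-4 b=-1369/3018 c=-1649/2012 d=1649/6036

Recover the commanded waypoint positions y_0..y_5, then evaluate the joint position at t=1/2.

y_0=3 y_1=-4 y_2=-2 y_3=-5 y_4=-4 y_5=-5
S(1/2) = 20105/32192

y_0 = S_0(0) = a_0 = 3
y_1 = S_1(0) = a_1 = -4
y_2 = S_2(0) = a_2 = -2
y_3 = S_3(0) = a_3 = -5
y_4 = S_4(0) = a_4 = -4
y_5 = S_4(1) = -5
t_q=1/2 is in segment 0 (τ=1/2); S_0(τ)=20105/32192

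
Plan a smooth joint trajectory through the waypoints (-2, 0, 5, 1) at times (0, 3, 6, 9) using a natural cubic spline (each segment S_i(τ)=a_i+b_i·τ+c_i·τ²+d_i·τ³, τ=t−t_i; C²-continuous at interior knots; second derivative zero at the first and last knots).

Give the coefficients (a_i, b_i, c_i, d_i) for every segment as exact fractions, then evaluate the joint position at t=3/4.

  seg 0: a=-2 b=1/5 c=0 d=7/135
  seg 1: a=0 b=8/5 c=7/15 d=-4/27
  seg 2: a=5 b=2/5 c=-13/15 d=13/135
S(3/4) = -117/64

Δ: Δ0=2/3, Δ1=5/3, Δ2=-4/3
row 1: diag=12, rhs=6; c'=1/4, d'=1/2
row 2: denom=12−3·1/4=45/4; d'=(-18−3·1/2)/(45/4)=-26/15
back: M2=-26/15
back: M1=1/2−1/4·-26/15=14/15
M: M0=0, M1=14/15, M2=-26/15, M3=0
seg 0: a=-2, c=M0/2=0, d=(M1−M0)/(6·3)=7/135, b=Δ0−h0·(2M0+M1)/6=1/5
seg 1: a=0, c=M1/2=7/15, d=(M2−M1)/(6·3)=-4/27, b=Δ1−h1·(2M1+M2)/6=8/5
seg 2: a=5, c=M2/2=-13/15, d=(M3−M2)/(6·3)=13/135, b=Δ2−h2·(2M2+M3)/6=2/5
t_q=3/4 → seg 0, τ=3/4; S=-2+1/5·τ+0·τ²+7/135·τ³=-117/64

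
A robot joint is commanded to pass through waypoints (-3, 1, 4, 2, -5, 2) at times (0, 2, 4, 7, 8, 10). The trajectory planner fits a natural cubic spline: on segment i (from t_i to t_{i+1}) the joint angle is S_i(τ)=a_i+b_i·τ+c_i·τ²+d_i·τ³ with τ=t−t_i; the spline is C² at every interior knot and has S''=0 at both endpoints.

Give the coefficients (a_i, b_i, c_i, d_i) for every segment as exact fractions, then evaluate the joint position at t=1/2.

Δ: Δ0=2, Δ1=3/2, Δ2=-2/3, Δ3=-7, Δ4=7/2
row 1: diag=8, rhs=-3; c'=1/4, d'=-3/8
row 2: denom=10−2·1/4=19/2; d'=(-13−2·-3/8)/(19/2)=-49/38
row 3: denom=8−3·6/19=134/19; d'=(-38−3·-49/38)/(134/19)=-1297/268
row 4: denom=6−1·19/134=785/134; d'=(63−1·-1297/268)/(785/134)=18181/1570
back: M4=18181/1570
back: M3=-1297/268−19/134·18181/1570=-5088/785
back: M2=-49/38−6/19·-5088/785=1189/1570
back: M1=-3/8−1/4·1189/1570=-443/785
M: M0=0, M1=-443/785, M2=1189/1570, M3=-5088/785, M4=18181/1570, M5=0
seg 0: a=-3, c=M0/2=0, d=(M1−M0)/(6·2)=-443/9420, b=Δ0−h0·(2M0+M1)/6=5153/2355
seg 1: a=1, c=M1/2=-443/1570, d=(M2−M1)/(6·2)=415/3768, b=Δ1−h1·(2M1+M2)/6=3824/2355
seg 2: a=4, c=M2/2=1189/3140, d=(M3−M2)/(6·3)=-2273/5652, b=Δ2−h2·(2M2+M3)/6=8557/4710
seg 3: a=2, c=M3/2=-2544/785, d=(M4−M3)/(6·1)=28357/9420, b=Δ3−h3·(2M3+M4)/6=-63769/9420
seg 4: a=-5, c=M4/2=18181/3140, d=(M5−M4)/(6·2)=-18181/18840, b=Δ4−h4·(2M4+M5)/6=-19877/4710
t_q=1/2 → seg 0, τ=1/2; S=-3+5153/2355·τ+0·τ²+-443/9420·τ³=-9605/5024

  seg 0: a=-3 b=5153/2355 c=0 d=-443/9420
  seg 1: a=1 b=3824/2355 c=-443/1570 d=415/3768
  seg 2: a=4 b=8557/4710 c=1189/3140 d=-2273/5652
  seg 3: a=2 b=-63769/9420 c=-2544/785 d=28357/9420
  seg 4: a=-5 b=-19877/4710 c=18181/3140 d=-18181/18840
S(1/2) = -9605/5024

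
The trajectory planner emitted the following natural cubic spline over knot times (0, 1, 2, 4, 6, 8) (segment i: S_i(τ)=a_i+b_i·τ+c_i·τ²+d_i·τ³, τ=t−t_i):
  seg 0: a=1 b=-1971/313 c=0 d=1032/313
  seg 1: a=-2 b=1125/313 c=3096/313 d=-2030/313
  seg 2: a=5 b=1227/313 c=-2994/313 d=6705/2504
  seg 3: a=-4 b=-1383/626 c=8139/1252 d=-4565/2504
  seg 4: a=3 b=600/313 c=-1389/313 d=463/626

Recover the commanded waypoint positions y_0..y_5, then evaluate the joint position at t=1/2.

y_0 = S_0(0) = a_0 = 1
y_1 = S_1(0) = a_1 = -2
y_2 = S_2(0) = a_2 = 5
y_3 = S_3(0) = a_3 = -4
y_4 = S_4(0) = a_4 = 3
y_5 = S_4(2) = -5
t_q=1/2 is in segment 0 (τ=1/2); S_0(τ)=-1087/626

y_0=1 y_1=-2 y_2=5 y_3=-4 y_4=3 y_5=-5
S(1/2) = -1087/626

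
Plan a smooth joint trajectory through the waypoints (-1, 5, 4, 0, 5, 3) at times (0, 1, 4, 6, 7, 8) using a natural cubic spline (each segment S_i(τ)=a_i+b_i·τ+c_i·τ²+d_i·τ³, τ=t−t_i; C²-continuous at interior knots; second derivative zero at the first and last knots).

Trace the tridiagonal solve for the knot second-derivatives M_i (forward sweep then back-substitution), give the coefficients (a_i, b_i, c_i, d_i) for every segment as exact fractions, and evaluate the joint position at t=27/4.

  seg 0: a=-1 b=30181/4515 c=0 d=-3091/4515
  seg 1: a=5 b=20908/4515 c=-3091/1505 d=1802/13545
  seg 2: a=4 b=-18512/4515 c=-1289/1505 d=4304/4515
  seg 3: a=0 b=2524/645 c=7319/1505 d=-3410/903
  seg 4: a=5 b=10432/4515 c=-9731/1505 d=9731/4515
S(27/4) = 196361/48160

Δ: Δ0=6, Δ1=-1/3, Δ2=-2, Δ3=5, Δ4=-2
row 1: diag=8, rhs=-38; c'=3/8, d'=-19/4
row 2: denom=10−3·3/8=71/8; d'=(-10−3·-19/4)/(71/8)=34/71
row 3: denom=6−2·16/71=394/71; d'=(42−2·34/71)/(394/71)=1457/197
row 4: denom=4−1·71/394=1505/394; d'=(-42−1·1457/197)/(1505/394)=-19462/1505
back: M4=-19462/1505
back: M3=1457/197−71/394·-19462/1505=14638/1505
back: M2=34/71−16/71·14638/1505=-2578/1505
back: M1=-19/4−3/8·-2578/1505=-6182/1505
M: M0=0, M1=-6182/1505, M2=-2578/1505, M3=14638/1505, M4=-19462/1505, M5=0
seg 0: a=-1, c=M0/2=0, d=(M1−M0)/(6·1)=-3091/4515, b=Δ0−h0·(2M0+M1)/6=30181/4515
seg 1: a=5, c=M1/2=-3091/1505, d=(M2−M1)/(6·3)=1802/13545, b=Δ1−h1·(2M1+M2)/6=20908/4515
seg 2: a=4, c=M2/2=-1289/1505, d=(M3−M2)/(6·2)=4304/4515, b=Δ2−h2·(2M2+M3)/6=-18512/4515
seg 3: a=0, c=M3/2=7319/1505, d=(M4−M3)/(6·1)=-3410/903, b=Δ3−h3·(2M3+M4)/6=2524/645
seg 4: a=5, c=M4/2=-9731/1505, d=(M5−M4)/(6·1)=9731/4515, b=Δ4−h4·(2M4+M5)/6=10432/4515
t_q=27/4 → seg 3, τ=3/4; S=0+2524/645·τ+7319/1505·τ²+-3410/903·τ³=196361/48160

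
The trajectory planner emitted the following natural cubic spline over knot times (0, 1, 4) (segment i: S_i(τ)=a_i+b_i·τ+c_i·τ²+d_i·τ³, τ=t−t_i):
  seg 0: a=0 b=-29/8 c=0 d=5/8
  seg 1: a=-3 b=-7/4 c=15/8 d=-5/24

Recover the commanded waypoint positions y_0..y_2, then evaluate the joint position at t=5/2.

y_0 = S_0(0) = a_0 = 0
y_1 = S_1(0) = a_1 = -3
y_2 = S_1(3) = 3
t_q=5/2 is in segment 1 (τ=3/2); S_1(τ)=-135/64

y_0=0 y_1=-3 y_2=3
S(5/2) = -135/64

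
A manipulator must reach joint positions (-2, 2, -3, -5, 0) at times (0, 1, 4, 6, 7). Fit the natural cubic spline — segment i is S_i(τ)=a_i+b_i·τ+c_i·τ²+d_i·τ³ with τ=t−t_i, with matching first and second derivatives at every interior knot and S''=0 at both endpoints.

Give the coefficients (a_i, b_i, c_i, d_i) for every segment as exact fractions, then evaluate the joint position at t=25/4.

  seg 0: a=-2 b=2804/591 c=0 d=-440/591
  seg 1: a=2 b=1484/591 c=-440/197 d=497/1773
  seg 2: a=-3 b=-1963/591 c=57/197 d=515/1182
  seg 3: a=-5 b=1811/591 c=572/197 d=-572/591
S(25/4) = -12821/3152

Δ: Δ0=4, Δ1=-5/3, Δ2=-1, Δ3=5
row 1: diag=8, rhs=-34; c'=3/8, d'=-17/4
row 2: denom=10−3·3/8=71/8; d'=(4−3·-17/4)/(71/8)=134/71
row 3: denom=6−2·16/71=394/71; d'=(36−2·134/71)/(394/71)=1144/197
back: M3=1144/197
back: M2=134/71−16/71·1144/197=114/197
back: M1=-17/4−3/8·114/197=-880/197
M: M0=0, M1=-880/197, M2=114/197, M3=1144/197, M4=0
seg 0: a=-2, c=M0/2=0, d=(M1−M0)/(6·1)=-440/591, b=Δ0−h0·(2M0+M1)/6=2804/591
seg 1: a=2, c=M1/2=-440/197, d=(M2−M1)/(6·3)=497/1773, b=Δ1−h1·(2M1+M2)/6=1484/591
seg 2: a=-3, c=M2/2=57/197, d=(M3−M2)/(6·2)=515/1182, b=Δ2−h2·(2M2+M3)/6=-1963/591
seg 3: a=-5, c=M3/2=572/197, d=(M4−M3)/(6·1)=-572/591, b=Δ3−h3·(2M3+M4)/6=1811/591
t_q=25/4 → seg 3, τ=1/4; S=-5+1811/591·τ+572/197·τ²+-572/591·τ³=-12821/3152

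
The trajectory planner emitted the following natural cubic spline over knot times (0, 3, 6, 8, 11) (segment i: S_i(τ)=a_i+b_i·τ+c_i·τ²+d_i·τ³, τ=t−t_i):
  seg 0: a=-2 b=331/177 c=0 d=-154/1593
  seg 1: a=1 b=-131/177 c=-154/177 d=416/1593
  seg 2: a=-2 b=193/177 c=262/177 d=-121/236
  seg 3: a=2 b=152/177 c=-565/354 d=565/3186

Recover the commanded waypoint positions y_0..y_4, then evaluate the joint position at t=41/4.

y_0 = S_0(0) = a_0 = -2
y_1 = S_1(0) = a_1 = 1
y_2 = S_2(0) = a_2 = -2
y_3 = S_3(0) = a_3 = 2
y_4 = S_3(3) = -5
t_q=41/4 is in segment 3 (τ=9/4); S_3(τ)=-16069/7552

y_0=-2 y_1=1 y_2=-2 y_3=2 y_4=-5
S(41/4) = -16069/7552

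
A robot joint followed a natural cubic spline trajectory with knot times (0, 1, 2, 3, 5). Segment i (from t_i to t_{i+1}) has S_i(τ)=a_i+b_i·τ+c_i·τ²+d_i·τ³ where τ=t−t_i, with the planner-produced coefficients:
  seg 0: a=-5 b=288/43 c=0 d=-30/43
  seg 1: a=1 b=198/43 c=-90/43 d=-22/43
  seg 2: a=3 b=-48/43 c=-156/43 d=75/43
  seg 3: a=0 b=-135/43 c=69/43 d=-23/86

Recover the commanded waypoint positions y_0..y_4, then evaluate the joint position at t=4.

y_0 = S_0(0) = a_0 = -5
y_1 = S_1(0) = a_1 = 1
y_2 = S_2(0) = a_2 = 3
y_3 = S_3(0) = a_3 = 0
y_4 = S_3(2) = -2
t_q=4 is in segment 3 (τ=1); S_3(τ)=-155/86

y_0=-5 y_1=1 y_2=3 y_3=0 y_4=-2
S(4) = -155/86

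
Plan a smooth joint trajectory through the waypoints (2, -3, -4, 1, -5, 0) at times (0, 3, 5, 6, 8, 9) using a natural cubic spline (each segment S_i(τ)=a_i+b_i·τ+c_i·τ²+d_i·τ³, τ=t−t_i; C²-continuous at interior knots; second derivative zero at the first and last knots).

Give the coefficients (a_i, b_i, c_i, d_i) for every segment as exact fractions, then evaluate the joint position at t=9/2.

  seg 0: a=2 b=-6293/5196 c=0 d=-263/5196
  seg 1: a=-3 b=-6697/2598 c=-789/1732 d=7765/10392
  seg 2: a=-4 b=5932/1299 c=1744/433 d=-4669/1299
  seg 3: a=1 b=2389/1299 c=-2925/433 d=2816/1299
  seg 4: a=-5 b=1081/1299 c=2707/433 d=-2707/1299
S(9/2) = -148807/27712

Δ: Δ0=-5/3, Δ1=-1/2, Δ2=5, Δ3=-3, Δ4=5
row 1: diag=10, rhs=7; c'=1/5, d'=7/10
row 2: denom=6−2·1/5=28/5; d'=(33−2·7/10)/(28/5)=79/14
row 3: denom=6−1·5/28=163/28; d'=(-48−1·79/14)/(163/28)=-1502/163
row 4: denom=6−2·56/163=866/163; d'=(48−2·-1502/163)/(866/163)=5414/433
back: M4=5414/433
back: M3=-1502/163−56/163·5414/433=-5850/433
back: M2=79/14−5/28·-5850/433=3488/433
back: M1=7/10−1/5·3488/433=-789/866
M: M0=0, M1=-789/866, M2=3488/433, M3=-5850/433, M4=5414/433, M5=0
seg 0: a=2, c=M0/2=0, d=(M1−M0)/(6·3)=-263/5196, b=Δ0−h0·(2M0+M1)/6=-6293/5196
seg 1: a=-3, c=M1/2=-789/1732, d=(M2−M1)/(6·2)=7765/10392, b=Δ1−h1·(2M1+M2)/6=-6697/2598
seg 2: a=-4, c=M2/2=1744/433, d=(M3−M2)/(6·1)=-4669/1299, b=Δ2−h2·(2M2+M3)/6=5932/1299
seg 3: a=1, c=M3/2=-2925/433, d=(M4−M3)/(6·2)=2816/1299, b=Δ3−h3·(2M3+M4)/6=2389/1299
seg 4: a=-5, c=M4/2=2707/433, d=(M5−M4)/(6·1)=-2707/1299, b=Δ4−h4·(2M4+M5)/6=1081/1299
t_q=9/2 → seg 1, τ=3/2; S=-3+-6697/2598·τ+-789/1732·τ²+7765/10392·τ³=-148807/27712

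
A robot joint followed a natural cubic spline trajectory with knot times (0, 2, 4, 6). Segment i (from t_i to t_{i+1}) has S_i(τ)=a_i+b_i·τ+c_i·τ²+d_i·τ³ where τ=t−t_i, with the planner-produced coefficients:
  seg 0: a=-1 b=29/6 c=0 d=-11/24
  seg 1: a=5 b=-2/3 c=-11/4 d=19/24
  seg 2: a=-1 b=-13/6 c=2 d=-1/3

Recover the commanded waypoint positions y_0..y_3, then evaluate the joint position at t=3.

y_0=-1 y_1=5 y_2=-1 y_3=0
S(3) = 19/8

y_0 = S_0(0) = a_0 = -1
y_1 = S_1(0) = a_1 = 5
y_2 = S_2(0) = a_2 = -1
y_3 = S_2(2) = 0
t_q=3 is in segment 1 (τ=1); S_1(τ)=19/8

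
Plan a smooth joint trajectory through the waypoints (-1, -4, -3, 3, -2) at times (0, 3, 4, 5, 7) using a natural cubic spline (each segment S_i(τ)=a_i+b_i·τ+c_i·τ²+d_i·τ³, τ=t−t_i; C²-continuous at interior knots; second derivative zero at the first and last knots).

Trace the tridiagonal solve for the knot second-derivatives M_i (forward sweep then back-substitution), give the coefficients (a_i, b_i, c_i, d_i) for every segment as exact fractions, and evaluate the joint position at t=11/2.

  seg 0: a=-1 b=-401/356 c=0 d=5/356
  seg 1: a=-4 b=-133/178 c=45/356 d=577/356
  seg 2: a=-3 b=1555/356 c=444/89 d=-1195/356
  seg 3: a=3 b=761/178 c=-1809/356 d=603/712
S(11/2) = 22631/5696

Δ: Δ0=-1, Δ1=1, Δ2=6, Δ3=-5/2
row 1: diag=8, rhs=12; c'=1/8, d'=3/2
row 2: denom=4−1·1/8=31/8; d'=(30−1·3/2)/(31/8)=228/31
row 3: denom=6−1·8/31=178/31; d'=(-51−1·228/31)/(178/31)=-1809/178
back: M3=-1809/178
back: M2=228/31−8/31·-1809/178=888/89
back: M1=3/2−1/8·888/89=45/178
M: M0=0, M1=45/178, M2=888/89, M3=-1809/178, M4=0
seg 0: a=-1, c=M0/2=0, d=(M1−M0)/(6·3)=5/356, b=Δ0−h0·(2M0+M1)/6=-401/356
seg 1: a=-4, c=M1/2=45/356, d=(M2−M1)/(6·1)=577/356, b=Δ1−h1·(2M1+M2)/6=-133/178
seg 2: a=-3, c=M2/2=444/89, d=(M3−M2)/(6·1)=-1195/356, b=Δ2−h2·(2M2+M3)/6=1555/356
seg 3: a=3, c=M3/2=-1809/356, d=(M4−M3)/(6·2)=603/712, b=Δ3−h3·(2M3+M4)/6=761/178
t_q=11/2 → seg 3, τ=1/2; S=3+761/178·τ+-1809/356·τ²+603/712·τ³=22631/5696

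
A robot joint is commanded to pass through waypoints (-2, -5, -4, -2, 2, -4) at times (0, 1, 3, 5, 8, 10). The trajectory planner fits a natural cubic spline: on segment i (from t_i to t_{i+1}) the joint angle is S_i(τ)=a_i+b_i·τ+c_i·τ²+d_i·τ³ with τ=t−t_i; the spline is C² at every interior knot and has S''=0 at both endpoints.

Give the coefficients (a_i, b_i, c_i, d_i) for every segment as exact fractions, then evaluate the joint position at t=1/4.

Δ: Δ0=-3, Δ1=1/2, Δ2=1, Δ3=4/3, Δ4=-3
row 1: diag=6, rhs=21; c'=1/3, d'=7/2
row 2: denom=8−2·1/3=22/3; d'=(3−2·7/2)/(22/3)=-6/11
row 3: denom=10−2·3/11=104/11; d'=(2−2·-6/11)/(104/11)=17/52
row 4: denom=10−3·33/104=941/104; d'=(-26−3·17/52)/(941/104)=-2806/941
back: M4=-2806/941
back: M3=17/52−33/104·-2806/941=1198/941
back: M2=-6/11−3/11·1198/941=-840/941
back: M1=7/2−1/3·-840/941=7147/1882
M: M0=0, M1=7147/1882, M2=-840/941, M3=1198/941, M4=-2806/941, M5=0
seg 0: a=-2, c=M0/2=0, d=(M1−M0)/(6·1)=7147/11292, b=Δ0−h0·(2M0+M1)/6=-41023/11292
seg 1: a=-5, c=M1/2=7147/3764, d=(M2−M1)/(6·2)=-8827/22584, b=Δ1−h1·(2M1+M2)/6=-9791/5646
seg 2: a=-4, c=M2/2=-420/941, d=(M3−M2)/(6·2)=1019/5646, b=Δ2−h2·(2M2+M3)/6=3305/2823
seg 3: a=-2, c=M3/2=599/941, d=(M4−M3)/(6·3)=-2002/8469, b=Δ3−h3·(2M3+M4)/6=4379/2823
seg 4: a=2, c=M4/2=-1403/941, d=(M5−M4)/(6·2)=1403/5646, b=Δ4−h4·(2M4+M5)/6=-2857/2823
t_q=1/4 → seg 0, τ=1/4; S=-2+-41023/11292·τ+0·τ²+7147/11292·τ³=-698199/240896

  seg 0: a=-2 b=-41023/11292 c=0 d=7147/11292
  seg 1: a=-5 b=-9791/5646 c=7147/3764 d=-8827/22584
  seg 2: a=-4 b=3305/2823 c=-420/941 d=1019/5646
  seg 3: a=-2 b=4379/2823 c=599/941 d=-2002/8469
  seg 4: a=2 b=-2857/2823 c=-1403/941 d=1403/5646
S(1/4) = -698199/240896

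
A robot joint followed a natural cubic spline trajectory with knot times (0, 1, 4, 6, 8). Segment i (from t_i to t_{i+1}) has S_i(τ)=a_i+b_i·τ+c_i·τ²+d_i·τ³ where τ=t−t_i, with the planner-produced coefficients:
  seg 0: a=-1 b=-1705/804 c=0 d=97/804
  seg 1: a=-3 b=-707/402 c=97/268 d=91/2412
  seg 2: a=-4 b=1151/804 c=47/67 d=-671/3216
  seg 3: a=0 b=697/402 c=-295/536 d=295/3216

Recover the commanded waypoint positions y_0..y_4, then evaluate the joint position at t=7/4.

y_0=-1 y_1=-3 y_2=-4 y_3=0 y_4=2
S(7/4) = -70315/17152

y_0 = S_0(0) = a_0 = -1
y_1 = S_1(0) = a_1 = -3
y_2 = S_2(0) = a_2 = -4
y_3 = S_3(0) = a_3 = 0
y_4 = S_3(2) = 2
t_q=7/4 is in segment 1 (τ=3/4); S_1(τ)=-70315/17152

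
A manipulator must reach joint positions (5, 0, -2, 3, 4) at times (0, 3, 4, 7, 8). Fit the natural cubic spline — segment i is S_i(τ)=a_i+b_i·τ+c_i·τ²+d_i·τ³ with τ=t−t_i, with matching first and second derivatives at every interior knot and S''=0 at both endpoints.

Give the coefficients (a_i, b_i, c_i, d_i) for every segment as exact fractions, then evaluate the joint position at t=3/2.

Δ: Δ0=-5/3, Δ1=-2, Δ2=5/3, Δ3=1
row 1: diag=8, rhs=-2; c'=1/8, d'=-1/4
row 2: denom=8−1·1/8=63/8; d'=(22−1·-1/4)/(63/8)=178/63
row 3: denom=8−3·8/21=48/7; d'=(-4−3·178/63)/(48/7)=-131/72
back: M3=-131/72
back: M2=178/63−8/21·-131/72=95/27
back: M1=-1/4−1/8·95/27=-149/216
M: M0=0, M1=-149/216, M2=95/27, M3=-131/72, M4=0
seg 0: a=5, c=M0/2=0, d=(M1−M0)/(6·3)=-149/3888, b=Δ0−h0·(2M0+M1)/6=-571/432
seg 1: a=0, c=M1/2=-149/432, d=(M2−M1)/(6·1)=101/144, b=Δ1−h1·(2M1+M2)/6=-509/216
seg 2: a=-2, c=M2/2=95/54, d=(M3−M2)/(6·3)=-1153/3888, b=Δ2−h2·(2M2+M3)/6=-407/432
seg 3: a=3, c=M3/2=-131/144, d=(M4−M3)/(6·1)=131/432, b=Δ3−h3·(2M3+M4)/6=347/216
t_q=3/2 → seg 0, τ=3/2; S=5+-571/432·τ+0·τ²+-149/3888·τ³=1109/384

  seg 0: a=5 b=-571/432 c=0 d=-149/3888
  seg 1: a=0 b=-509/216 c=-149/432 d=101/144
  seg 2: a=-2 b=-407/432 c=95/54 d=-1153/3888
  seg 3: a=3 b=347/216 c=-131/144 d=131/432
S(3/2) = 1109/384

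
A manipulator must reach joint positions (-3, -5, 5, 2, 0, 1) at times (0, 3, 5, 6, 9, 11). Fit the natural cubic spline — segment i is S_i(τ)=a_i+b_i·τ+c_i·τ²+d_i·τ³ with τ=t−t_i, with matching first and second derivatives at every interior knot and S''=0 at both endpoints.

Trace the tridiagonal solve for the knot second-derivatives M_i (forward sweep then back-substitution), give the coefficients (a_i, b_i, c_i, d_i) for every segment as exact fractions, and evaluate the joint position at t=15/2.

  seg 0: a=-3 b=-13183/3876 c=0 d=3533/11628
  seg 1: a=-5 b=9307/1938 c=3533/1292 d=-1277/969
  seg 2: a=5 b=-143/1938 c=-6683/1292 d=8707/3876
  seg 3: a=2 b=-839/228 c=506/323 d=-2179/11628
  seg 4: a=0 b=1279/1938 c=-155/1292 d=155/7752
S(15/2) = -6485/10336

Δ: Δ0=-2/3, Δ1=5, Δ2=-3, Δ3=-2/3, Δ4=1/2
row 1: diag=10, rhs=34; c'=1/5, d'=17/5
row 2: denom=6−2·1/5=28/5; d'=(-48−2·17/5)/(28/5)=-137/14
row 3: denom=8−1·5/28=219/28; d'=(14−1·-137/14)/(219/28)=222/73
row 4: denom=10−3·28/73=646/73; d'=(7−3·222/73)/(646/73)=-155/646
back: M4=-155/646
back: M3=222/73−28/73·-155/646=1012/323
back: M2=-137/14−5/28·1012/323=-6683/646
back: M1=17/5−1/5·-6683/646=3533/646
M: M0=0, M1=3533/646, M2=-6683/646, M3=1012/323, M4=-155/646, M5=0
seg 0: a=-3, c=M0/2=0, d=(M1−M0)/(6·3)=3533/11628, b=Δ0−h0·(2M0+M1)/6=-13183/3876
seg 1: a=-5, c=M1/2=3533/1292, d=(M2−M1)/(6·2)=-1277/969, b=Δ1−h1·(2M1+M2)/6=9307/1938
seg 2: a=5, c=M2/2=-6683/1292, d=(M3−M2)/(6·1)=8707/3876, b=Δ2−h2·(2M2+M3)/6=-143/1938
seg 3: a=2, c=M3/2=506/323, d=(M4−M3)/(6·3)=-2179/11628, b=Δ3−h3·(2M3+M4)/6=-839/228
seg 4: a=0, c=M4/2=-155/1292, d=(M5−M4)/(6·2)=155/7752, b=Δ4−h4·(2M4+M5)/6=1279/1938
t_q=15/2 → seg 3, τ=3/2; S=2+-839/228·τ+506/323·τ²+-2179/11628·τ³=-6485/10336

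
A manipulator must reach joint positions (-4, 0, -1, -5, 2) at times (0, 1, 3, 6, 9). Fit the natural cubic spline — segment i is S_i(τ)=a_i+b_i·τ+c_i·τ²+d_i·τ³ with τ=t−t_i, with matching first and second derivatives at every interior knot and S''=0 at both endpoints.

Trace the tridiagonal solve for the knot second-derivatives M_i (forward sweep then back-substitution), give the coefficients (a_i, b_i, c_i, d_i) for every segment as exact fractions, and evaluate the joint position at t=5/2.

  seg 0: a=-4 b=1953/412 c=0 d=-305/412
  seg 1: a=0 b=519/206 c=-915/412 d=293/824
  seg 2: a=-1 b=-216/103 c=-9/103 d=317/2781
  seg 3: a=-5 b=47/103 c=290/309 d=-290/2781
S(5/2) = -117/6592

Δ: Δ0=4, Δ1=-1/2, Δ2=-4/3, Δ3=7/3
row 1: diag=6, rhs=-27; c'=1/3, d'=-9/2
row 2: denom=10−2·1/3=28/3; d'=(-5−2·-9/2)/(28/3)=3/7
row 3: denom=12−3·9/28=309/28; d'=(22−3·3/7)/(309/28)=580/309
back: M3=580/309
back: M2=3/7−9/28·580/309=-18/103
back: M1=-9/2−1/3·-18/103=-915/206
M: M0=0, M1=-915/206, M2=-18/103, M3=580/309, M4=0
seg 0: a=-4, c=M0/2=0, d=(M1−M0)/(6·1)=-305/412, b=Δ0−h0·(2M0+M1)/6=1953/412
seg 1: a=0, c=M1/2=-915/412, d=(M2−M1)/(6·2)=293/824, b=Δ1−h1·(2M1+M2)/6=519/206
seg 2: a=-1, c=M2/2=-9/103, d=(M3−M2)/(6·3)=317/2781, b=Δ2−h2·(2M2+M3)/6=-216/103
seg 3: a=-5, c=M3/2=290/309, d=(M4−M3)/(6·3)=-290/2781, b=Δ3−h3·(2M3+M4)/6=47/103
t_q=5/2 → seg 1, τ=3/2; S=0+519/206·τ+-915/412·τ²+293/824·τ³=-117/6592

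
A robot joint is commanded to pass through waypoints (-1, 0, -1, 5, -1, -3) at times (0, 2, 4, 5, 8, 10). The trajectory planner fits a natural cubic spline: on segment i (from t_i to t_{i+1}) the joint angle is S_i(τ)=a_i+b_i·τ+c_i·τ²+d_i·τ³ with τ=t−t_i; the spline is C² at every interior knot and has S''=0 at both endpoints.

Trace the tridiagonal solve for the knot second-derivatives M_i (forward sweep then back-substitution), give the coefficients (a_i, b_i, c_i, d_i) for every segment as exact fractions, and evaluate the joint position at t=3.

Δ: Δ0=1/2, Δ1=-1/2, Δ2=6, Δ3=-2, Δ4=-1
row 1: diag=8, rhs=-6; c'=1/4, d'=-3/4
row 2: denom=6−2·1/4=11/2; d'=(39−2·-3/4)/(11/2)=81/11
row 3: denom=8−1·2/11=86/11; d'=(-48−1·81/11)/(86/11)=-609/86
row 4: denom=10−3·33/86=761/86; d'=(6−3·-609/86)/(761/86)=2343/761
back: M4=2343/761
back: M3=-609/86−33/86·2343/761=-6288/761
back: M2=81/11−2/11·-6288/761=6747/761
back: M1=-3/4−1/4·6747/761=-4515/1522
M: M0=0, M1=-4515/1522, M2=6747/761, M3=-6288/761, M4=2343/761, M5=0
seg 0: a=-1, c=M0/2=0, d=(M1−M0)/(6·2)=-1505/6088, b=Δ0−h0·(2M0+M1)/6=1133/761
seg 1: a=0, c=M1/2=-4515/3044, d=(M2−M1)/(6·2)=6003/6088, b=Δ1−h1·(2M1+M2)/6=-2249/1522
seg 2: a=-1, c=M2/2=6747/1522, d=(M3−M2)/(6·1)=-4345/1522, b=Δ2−h2·(2M2+M3)/6=3365/761
seg 3: a=5, c=M3/2=-3144/761, d=(M4−M3)/(6·3)=959/1522, b=Δ3−h3·(2M3+M4)/6=7189/1522
seg 4: a=-1, c=M4/2=2343/1522, d=(M5−M4)/(6·2)=-781/3044, b=Δ4−h4·(2M4+M5)/6=-2323/761
t_q=3 → seg 1, τ=1; S=0+-2249/1522·τ+-4515/3044·τ²+6003/6088·τ³=-12023/6088

  seg 0: a=-1 b=1133/761 c=0 d=-1505/6088
  seg 1: a=0 b=-2249/1522 c=-4515/3044 d=6003/6088
  seg 2: a=-1 b=3365/761 c=6747/1522 d=-4345/1522
  seg 3: a=5 b=7189/1522 c=-3144/761 d=959/1522
  seg 4: a=-1 b=-2323/761 c=2343/1522 d=-781/3044
S(3) = -12023/6088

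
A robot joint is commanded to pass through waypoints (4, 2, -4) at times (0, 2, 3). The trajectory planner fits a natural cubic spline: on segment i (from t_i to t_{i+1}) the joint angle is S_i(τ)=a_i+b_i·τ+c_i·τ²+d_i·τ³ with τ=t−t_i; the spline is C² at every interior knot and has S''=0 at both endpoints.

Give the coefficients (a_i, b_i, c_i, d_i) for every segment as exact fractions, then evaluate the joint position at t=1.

  seg 0: a=4 b=2/3 c=0 d=-5/12
  seg 1: a=2 b=-13/3 c=-5/2 d=5/6
S(1) = 17/4

Δ: Δ0=-1, Δ1=-6
row 1: diag=6, rhs=-30; c'=1/6, d'=-5
back: M1=-5
M: M0=0, M1=-5, M2=0
seg 0: a=4, c=M0/2=0, d=(M1−M0)/(6·2)=-5/12, b=Δ0−h0·(2M0+M1)/6=2/3
seg 1: a=2, c=M1/2=-5/2, d=(M2−M1)/(6·1)=5/6, b=Δ1−h1·(2M1+M2)/6=-13/3
t_q=1 → seg 0, τ=1; S=4+2/3·τ+0·τ²+-5/12·τ³=17/4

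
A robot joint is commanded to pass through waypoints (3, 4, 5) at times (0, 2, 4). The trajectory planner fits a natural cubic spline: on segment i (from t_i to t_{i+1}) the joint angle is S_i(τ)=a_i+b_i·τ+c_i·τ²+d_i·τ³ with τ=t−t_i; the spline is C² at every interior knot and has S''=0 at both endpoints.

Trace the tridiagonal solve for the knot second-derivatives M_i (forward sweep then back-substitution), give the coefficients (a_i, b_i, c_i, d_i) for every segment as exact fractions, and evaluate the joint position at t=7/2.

Δ: Δ0=1/2, Δ1=1/2
row 1: diag=8, rhs=0; c'=1/4, d'=0
back: M1=0
M: M0=0, M1=0, M2=0
seg 0: a=3, c=M0/2=0, d=(M1−M0)/(6·2)=0, b=Δ0−h0·(2M0+M1)/6=1/2
seg 1: a=4, c=M1/2=0, d=(M2−M1)/(6·2)=0, b=Δ1−h1·(2M1+M2)/6=1/2
t_q=7/2 → seg 1, τ=3/2; S=4+1/2·τ+0·τ²+0·τ³=19/4

  seg 0: a=3 b=1/2 c=0 d=0
  seg 1: a=4 b=1/2 c=0 d=0
S(7/2) = 19/4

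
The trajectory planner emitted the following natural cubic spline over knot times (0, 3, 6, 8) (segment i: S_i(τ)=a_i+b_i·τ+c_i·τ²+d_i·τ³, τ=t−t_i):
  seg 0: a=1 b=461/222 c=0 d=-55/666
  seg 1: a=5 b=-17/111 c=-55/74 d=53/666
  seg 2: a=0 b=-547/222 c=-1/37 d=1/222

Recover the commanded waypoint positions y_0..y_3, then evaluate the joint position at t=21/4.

y_0 = S_0(0) = a_0 = 1
y_1 = S_1(0) = a_1 = 5
y_2 = S_2(0) = a_2 = 0
y_3 = S_2(2) = -5
t_q=21/4 is in segment 1 (τ=9/4); S_1(τ)=8521/4736

y_0=1 y_1=5 y_2=0 y_3=-5
S(21/4) = 8521/4736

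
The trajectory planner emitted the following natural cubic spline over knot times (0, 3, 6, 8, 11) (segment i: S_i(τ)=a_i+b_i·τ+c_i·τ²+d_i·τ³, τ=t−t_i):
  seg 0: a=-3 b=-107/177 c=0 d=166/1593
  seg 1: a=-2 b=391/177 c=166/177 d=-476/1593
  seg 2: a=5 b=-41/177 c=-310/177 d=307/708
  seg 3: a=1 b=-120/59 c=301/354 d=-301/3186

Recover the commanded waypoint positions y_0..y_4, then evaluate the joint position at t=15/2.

y_0=-3 y_1=-2 y_2=5 y_3=1 y_4=0
S(15/2) = 4107/1888

y_0 = S_0(0) = a_0 = -3
y_1 = S_1(0) = a_1 = -2
y_2 = S_2(0) = a_2 = 5
y_3 = S_3(0) = a_3 = 1
y_4 = S_3(3) = 0
t_q=15/2 is in segment 2 (τ=3/2); S_2(τ)=4107/1888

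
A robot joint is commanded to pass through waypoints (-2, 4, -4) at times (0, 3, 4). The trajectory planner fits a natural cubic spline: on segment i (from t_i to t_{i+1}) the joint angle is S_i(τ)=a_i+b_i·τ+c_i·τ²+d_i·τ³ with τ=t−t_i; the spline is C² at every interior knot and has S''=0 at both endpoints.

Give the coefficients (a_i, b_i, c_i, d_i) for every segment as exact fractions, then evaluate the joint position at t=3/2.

Δ: Δ0=2, Δ1=-8
row 1: diag=8, rhs=-60; c'=1/8, d'=-15/2
back: M1=-15/2
M: M0=0, M1=-15/2, M2=0
seg 0: a=-2, c=M0/2=0, d=(M1−M0)/(6·3)=-5/12, b=Δ0−h0·(2M0+M1)/6=23/4
seg 1: a=4, c=M1/2=-15/4, d=(M2−M1)/(6·1)=5/4, b=Δ1−h1·(2M1+M2)/6=-11/2
t_q=3/2 → seg 0, τ=3/2; S=-2+23/4·τ+0·τ²+-5/12·τ³=167/32

  seg 0: a=-2 b=23/4 c=0 d=-5/12
  seg 1: a=4 b=-11/2 c=-15/4 d=5/4
S(3/2) = 167/32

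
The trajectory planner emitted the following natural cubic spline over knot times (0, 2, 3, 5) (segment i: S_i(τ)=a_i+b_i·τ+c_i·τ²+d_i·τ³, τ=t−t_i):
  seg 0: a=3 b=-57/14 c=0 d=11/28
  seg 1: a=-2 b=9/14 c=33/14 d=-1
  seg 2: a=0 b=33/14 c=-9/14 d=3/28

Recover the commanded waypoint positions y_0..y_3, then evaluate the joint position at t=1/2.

y_0=3 y_1=-2 y_2=0 y_3=3
S(1/2) = 227/224

y_0 = S_0(0) = a_0 = 3
y_1 = S_1(0) = a_1 = -2
y_2 = S_2(0) = a_2 = 0
y_3 = S_2(2) = 3
t_q=1/2 is in segment 0 (τ=1/2); S_0(τ)=227/224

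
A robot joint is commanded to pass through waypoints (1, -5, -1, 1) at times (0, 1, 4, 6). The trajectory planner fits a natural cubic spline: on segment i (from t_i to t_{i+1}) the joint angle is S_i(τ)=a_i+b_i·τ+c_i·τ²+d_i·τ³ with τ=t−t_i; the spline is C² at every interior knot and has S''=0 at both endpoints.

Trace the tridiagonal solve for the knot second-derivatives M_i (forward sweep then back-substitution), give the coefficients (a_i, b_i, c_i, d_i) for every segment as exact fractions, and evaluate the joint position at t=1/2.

Δ: Δ0=-6, Δ1=4/3, Δ2=1
row 1: diag=8, rhs=44; c'=3/8, d'=11/2
row 2: denom=10−3·3/8=71/8; d'=(-2−3·11/2)/(71/8)=-148/71
back: M2=-148/71
back: M1=11/2−3/8·-148/71=446/71
M: M0=0, M1=446/71, M2=-148/71, M3=0
seg 0: a=1, c=M0/2=0, d=(M1−M0)/(6·1)=223/213, b=Δ0−h0·(2M0+M1)/6=-1501/213
seg 1: a=-5, c=M1/2=223/71, d=(M2−M1)/(6·3)=-33/71, b=Δ1−h1·(2M1+M2)/6=-832/213
seg 2: a=-1, c=M2/2=-74/71, d=(M3−M2)/(6·2)=37/213, b=Δ2−h2·(2M2+M3)/6=509/213
t_q=1/2 → seg 0, τ=1/2; S=1+-1501/213·τ+0·τ²+223/213·τ³=-1359/568

  seg 0: a=1 b=-1501/213 c=0 d=223/213
  seg 1: a=-5 b=-832/213 c=223/71 d=-33/71
  seg 2: a=-1 b=509/213 c=-74/71 d=37/213
S(1/2) = -1359/568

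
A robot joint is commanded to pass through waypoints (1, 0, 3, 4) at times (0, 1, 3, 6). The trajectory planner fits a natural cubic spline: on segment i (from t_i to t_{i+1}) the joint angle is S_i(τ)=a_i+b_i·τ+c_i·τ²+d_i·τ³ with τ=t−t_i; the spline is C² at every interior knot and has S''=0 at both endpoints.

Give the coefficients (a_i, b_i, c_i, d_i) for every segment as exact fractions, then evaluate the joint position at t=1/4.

  seg 0: a=1 b=-125/84 c=0 d=41/84
  seg 1: a=0 b=-1/42 c=41/28 d=-59/168
  seg 2: a=3 b=34/21 c=-9/14 d=1/14
S(1/4) = 1139/1792

Δ: Δ0=-1, Δ1=3/2, Δ2=1/3
row 1: diag=6, rhs=15; c'=1/3, d'=5/2
row 2: denom=10−2·1/3=28/3; d'=(-7−2·5/2)/(28/3)=-9/7
back: M2=-9/7
back: M1=5/2−1/3·-9/7=41/14
M: M0=0, M1=41/14, M2=-9/7, M3=0
seg 0: a=1, c=M0/2=0, d=(M1−M0)/(6·1)=41/84, b=Δ0−h0·(2M0+M1)/6=-125/84
seg 1: a=0, c=M1/2=41/28, d=(M2−M1)/(6·2)=-59/168, b=Δ1−h1·(2M1+M2)/6=-1/42
seg 2: a=3, c=M2/2=-9/14, d=(M3−M2)/(6·3)=1/14, b=Δ2−h2·(2M2+M3)/6=34/21
t_q=1/4 → seg 0, τ=1/4; S=1+-125/84·τ+0·τ²+41/84·τ³=1139/1792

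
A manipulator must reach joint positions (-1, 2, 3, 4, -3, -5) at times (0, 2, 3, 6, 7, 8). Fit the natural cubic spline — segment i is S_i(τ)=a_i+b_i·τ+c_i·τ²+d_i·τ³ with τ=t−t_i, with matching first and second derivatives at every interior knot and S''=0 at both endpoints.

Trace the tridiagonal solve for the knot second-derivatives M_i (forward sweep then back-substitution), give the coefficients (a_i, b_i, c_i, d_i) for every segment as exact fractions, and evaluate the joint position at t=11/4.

Δ: Δ0=3/2, Δ1=1, Δ2=1/3, Δ3=-7, Δ4=-2
row 1: diag=6, rhs=-3; c'=1/6, d'=-1/2
row 2: denom=8−1·1/6=47/6; d'=(-4−1·-1/2)/(47/6)=-21/47
row 3: denom=8−3·18/47=322/47; d'=(-44−3·-21/47)/(322/47)=-2005/322
row 4: denom=4−1·47/322=1241/322; d'=(30−1·-2005/322)/(1241/322)=11665/1241
back: M4=11665/1241
back: M3=-2005/322−47/322·11665/1241=-9430/1241
back: M2=-21/47−18/47·-9430/1241=3057/1241
back: M1=-1/2−1/6·3057/1241=-1130/1241
M: M0=0, M1=-1130/1241, M2=3057/1241, M3=-9430/1241, M4=11665/1241, M5=0
seg 0: a=-1, c=M0/2=0, d=(M1−M0)/(6·2)=-565/7446, b=Δ0−h0·(2M0+M1)/6=13429/7446
seg 1: a=2, c=M1/2=-565/1241, d=(M2−M1)/(6·1)=4187/7446, b=Δ1−h1·(2M1+M2)/6=6649/7446
seg 2: a=3, c=M2/2=3057/2482, d=(M3−M2)/(6·3)=-12487/22338, b=Δ2−h2·(2M2+M3)/6=6215/3723
seg 3: a=4, c=M3/2=-4715/1241, d=(M4−M3)/(6·1)=21095/7446, b=Δ3−h3·(2M3+M4)/6=-44927/7446
seg 4: a=-3, c=M4/2=11665/2482, d=(M5−M4)/(6·1)=-11665/7446, b=Δ4−h4·(2M4+M5)/6=-19111/3723
t_q=11/4 → seg 1, τ=3/4; S=2+6649/7446·τ+-565/1241·τ²+4187/7446·τ³=421083/158848

  seg 0: a=-1 b=13429/7446 c=0 d=-565/7446
  seg 1: a=2 b=6649/7446 c=-565/1241 d=4187/7446
  seg 2: a=3 b=6215/3723 c=3057/2482 d=-12487/22338
  seg 3: a=4 b=-44927/7446 c=-4715/1241 d=21095/7446
  seg 4: a=-3 b=-19111/3723 c=11665/2482 d=-11665/7446
S(11/4) = 421083/158848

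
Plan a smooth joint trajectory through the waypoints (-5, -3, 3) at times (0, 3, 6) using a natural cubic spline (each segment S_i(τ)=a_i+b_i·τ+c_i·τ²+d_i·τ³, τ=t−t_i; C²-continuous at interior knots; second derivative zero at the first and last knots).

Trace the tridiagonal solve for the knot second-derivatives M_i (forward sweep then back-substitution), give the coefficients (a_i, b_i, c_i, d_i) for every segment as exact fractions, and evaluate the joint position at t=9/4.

Δ: Δ0=2/3, Δ1=2
row 1: diag=12, rhs=8; c'=1/4, d'=2/3
back: M1=2/3
M: M0=0, M1=2/3, M2=0
seg 0: a=-5, c=M0/2=0, d=(M1−M0)/(6·3)=1/27, b=Δ0−h0·(2M0+M1)/6=1/3
seg 1: a=-3, c=M1/2=1/3, d=(M2−M1)/(6·3)=-1/27, b=Δ1−h1·(2M1+M2)/6=4/3
t_q=9/4 → seg 0, τ=9/4; S=-5+1/3·τ+0·τ²+1/27·τ³=-245/64

  seg 0: a=-5 b=1/3 c=0 d=1/27
  seg 1: a=-3 b=4/3 c=1/3 d=-1/27
S(9/4) = -245/64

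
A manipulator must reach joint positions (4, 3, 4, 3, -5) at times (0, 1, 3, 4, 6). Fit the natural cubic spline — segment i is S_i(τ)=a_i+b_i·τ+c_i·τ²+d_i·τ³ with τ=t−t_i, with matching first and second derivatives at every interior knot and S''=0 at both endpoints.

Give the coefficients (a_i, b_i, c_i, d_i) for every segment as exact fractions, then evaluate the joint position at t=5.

Δ: Δ0=-1, Δ1=1/2, Δ2=-1, Δ3=-4
row 1: diag=6, rhs=9; c'=1/3, d'=3/2
row 2: denom=6−2·1/3=16/3; d'=(-9−2·3/2)/(16/3)=-9/4
row 3: denom=6−1·3/16=93/16; d'=(-18−1·-9/4)/(93/16)=-84/31
back: M3=-84/31
back: M2=-9/4−3/16·-84/31=-54/31
back: M1=3/2−1/3·-54/31=129/62
M: M0=0, M1=129/62, M2=-54/31, M3=-84/31, M4=0
seg 0: a=4, c=M0/2=0, d=(M1−M0)/(6·1)=43/124, b=Δ0−h0·(2M0+M1)/6=-167/124
seg 1: a=3, c=M1/2=129/124, d=(M2−M1)/(6·2)=-79/248, b=Δ1−h1·(2M1+M2)/6=-19/62
seg 2: a=4, c=M2/2=-27/31, d=(M3−M2)/(6·1)=-5/31, b=Δ2−h2·(2M2+M3)/6=1/31
seg 3: a=3, c=M3/2=-42/31, d=(M4−M3)/(6·2)=7/31, b=Δ3−h3·(2M3+M4)/6=-68/31
t_q=5 → seg 3, τ=1; S=3+-68/31·τ+-42/31·τ²+7/31·τ³=-10/31

  seg 0: a=4 b=-167/124 c=0 d=43/124
  seg 1: a=3 b=-19/62 c=129/124 d=-79/248
  seg 2: a=4 b=1/31 c=-27/31 d=-5/31
  seg 3: a=3 b=-68/31 c=-42/31 d=7/31
S(5) = -10/31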